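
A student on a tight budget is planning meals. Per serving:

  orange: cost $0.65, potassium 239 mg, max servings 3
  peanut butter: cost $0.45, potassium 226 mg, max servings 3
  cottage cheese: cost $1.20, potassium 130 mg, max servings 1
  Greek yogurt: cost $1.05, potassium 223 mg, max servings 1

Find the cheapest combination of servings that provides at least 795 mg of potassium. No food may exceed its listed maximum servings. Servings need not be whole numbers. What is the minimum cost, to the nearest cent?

Cost per mg of potassium: peanut butter $0.0020, orange $0.0027, Greek yogurt $0.0047, cottage cheese $0.0092.
Take 3 servings of peanut butter: +678.0 mg potassium for $1.35 (total $1.35, still need 117.0 mg).
Take 0.4895 servings of orange: +117.0 mg potassium for $0.32 (total $1.67, still need 0.0 mg).
Greedy by cheapest-per-mg is optimal for a single linear constraint, so the minimum cost is $1.67.

$1.67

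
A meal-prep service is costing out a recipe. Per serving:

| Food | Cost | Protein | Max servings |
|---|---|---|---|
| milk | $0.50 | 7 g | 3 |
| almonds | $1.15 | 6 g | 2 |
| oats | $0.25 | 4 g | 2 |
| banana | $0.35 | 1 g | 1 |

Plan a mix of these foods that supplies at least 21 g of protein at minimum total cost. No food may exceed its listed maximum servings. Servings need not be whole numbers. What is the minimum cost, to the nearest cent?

$1.43

Cost per g of protein: oats $0.0625, milk $0.0714, almonds $0.1917, banana $0.3500.
Take 2 servings of oats: +8.0 g protein for $0.50 (total $0.50, still need 13.0 g).
Take 1.857 servings of milk: +13.0 g protein for $0.93 (total $1.43, still need 0.0 g).
Filling from the cheapest source first is optimal under one linear minimum: $1.43.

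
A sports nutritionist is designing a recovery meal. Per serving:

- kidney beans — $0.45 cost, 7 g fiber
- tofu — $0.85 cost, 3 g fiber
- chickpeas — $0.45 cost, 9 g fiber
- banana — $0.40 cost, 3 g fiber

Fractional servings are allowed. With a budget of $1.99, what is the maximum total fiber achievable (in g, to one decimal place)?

Fiber per dollar: chickpeas 20, kidney beans 15.56, banana 7.5, tofu 3.529.
With no serving limits, spend the whole cost allowance on chickpeas: $1.99 / $0.45 × 9 g = 39.8 g.

39.8 g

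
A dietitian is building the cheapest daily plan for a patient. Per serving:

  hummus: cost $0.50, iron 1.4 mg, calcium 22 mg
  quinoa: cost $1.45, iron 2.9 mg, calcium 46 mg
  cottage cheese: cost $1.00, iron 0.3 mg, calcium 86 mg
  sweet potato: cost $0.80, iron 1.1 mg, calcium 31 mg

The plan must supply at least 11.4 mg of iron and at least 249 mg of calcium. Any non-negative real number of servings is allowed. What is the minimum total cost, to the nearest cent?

$4.84

At the optimum either one food covers both requirements or two foods hit both targets exactly; no other combination can be cheaper.
hummus only: max(11.4/1.4, 249/22) = 11.32 servings → $5.66.
quinoa only: max(11.4/2.9, 249/46) = 5.413 servings → $7.85.
cottage cheese only: max(11.4/0.3, 249/86) = 38 servings → $38.00.
sweet potato only: max(11.4/1.1, 249/31) = 10.36 servings → $8.29.
hummus + quinoa: intersection lies outside the first quadrant.
hummus + cottage cheese with both tight: 7.959 servings and 0.8594 servings → $4.84.
hummus + sweet potato with both tight: 4.141 servings and 5.094 servings → $6.15.
quinoa + cottage cheese with both tight: 3.844 servings and 0.8391 servings → $6.41.
quinoa + sweet potato with both tight: 2.023 servings and 5.031 servings → $6.96.
cottage cheese + sweet potato with both targets exact would need a negative amount; discard.
The minimum over all feasible corners is $4.84.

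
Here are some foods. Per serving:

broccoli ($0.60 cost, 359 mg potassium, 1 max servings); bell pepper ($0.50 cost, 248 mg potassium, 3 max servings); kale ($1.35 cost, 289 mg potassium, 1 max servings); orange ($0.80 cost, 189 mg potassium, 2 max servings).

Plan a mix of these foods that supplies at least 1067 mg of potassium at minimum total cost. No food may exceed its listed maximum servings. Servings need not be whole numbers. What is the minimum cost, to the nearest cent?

Cost per mg of potassium: broccoli $0.0017, bell pepper $0.0020, orange $0.0042, kale $0.0047.
Take 1 serving of broccoli: +359.0 mg potassium for $0.60 (total $0.60, still need 708.0 mg).
Take 2.855 servings of bell pepper: +708.0 mg potassium for $1.43 (total $2.03, still need 0.0 mg).
Greedy by cheapest-per-mg is optimal for a single linear constraint, so the minimum cost is $2.03.

$2.03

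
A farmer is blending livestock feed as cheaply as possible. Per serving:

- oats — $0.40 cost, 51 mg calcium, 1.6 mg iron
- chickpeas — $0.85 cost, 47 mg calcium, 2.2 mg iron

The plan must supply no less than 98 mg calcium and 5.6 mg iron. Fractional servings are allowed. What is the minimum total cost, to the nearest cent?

With two linear requirements the optimum uses one or two foods; enumerate the corners.
oats only: max(98/51, 5.6/1.6) = 3.5 servings → $1.40.
chickpeas only: max(98/47, 5.6/2.2) = 2.545 servings → $2.16.
oats + chickpeas with both targets exact would need a negative amount; discard.
The minimum over all feasible corners is $1.40.

$1.40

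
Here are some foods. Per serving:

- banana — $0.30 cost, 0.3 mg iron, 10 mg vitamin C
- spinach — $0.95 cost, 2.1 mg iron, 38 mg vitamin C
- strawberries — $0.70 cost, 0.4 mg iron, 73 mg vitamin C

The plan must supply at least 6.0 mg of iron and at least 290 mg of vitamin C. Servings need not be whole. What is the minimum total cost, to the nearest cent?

The cheapest plan sits at a corner of the feasible region — with two constraints it uses at most two foods.
banana only: max(6.0/0.3, 290/10) = 29 servings → $8.70.
spinach only: max(6.0/2.1, 290/38) = 7.632 servings → $7.25.
strawberries only: max(6.0/0.4, 290/73) = 15 servings → $10.50.
banana + spinach with both targets exact would need a negative amount; discard.
banana + strawberries with both tight: 17.99 servings and 1.508 servings → $6.45.
spinach + strawberries with both tight: 2.332 servings and 2.759 servings → $4.15.
So the least-cost plan costs $4.15.

$4.15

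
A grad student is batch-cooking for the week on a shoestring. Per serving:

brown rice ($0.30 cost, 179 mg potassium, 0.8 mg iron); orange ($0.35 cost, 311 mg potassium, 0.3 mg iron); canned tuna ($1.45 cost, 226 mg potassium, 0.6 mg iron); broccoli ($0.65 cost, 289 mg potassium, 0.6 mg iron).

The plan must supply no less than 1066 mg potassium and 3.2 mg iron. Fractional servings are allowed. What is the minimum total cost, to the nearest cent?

This is a tiny linear program; its minimum lies at a vertex of the feasible set. List the vertices and price them.
brown rice only: max(1066/179, 3.2/0.8) = 5.955 servings → $1.79.
orange only: max(1066/311, 3.2/0.3) = 10.67 servings → $3.73.
canned tuna only: max(1066/226, 3.2/0.6) = 5.333 servings → $7.73.
broccoli only: max(1066/289, 3.2/0.6) = 5.333 servings → $3.47.
brown rice + orange with both tight: 3.462 servings and 1.435 servings → $1.54.
brown rice + canned tuna with both tight: 1.139 servings and 3.815 servings → $5.87.
brown rice + broccoli with both tight: 2.304 servings and 2.262 servings → $2.16.
orange + canned tuna: the both-tight solution has a negative serving — not a feasible corner.
orange + broccoli: intersection lies outside the first quadrant.
canned tuna + broccoli: the both-tight solution has a negative serving — not a feasible corner.
The minimum over all feasible corners is $1.54.

$1.54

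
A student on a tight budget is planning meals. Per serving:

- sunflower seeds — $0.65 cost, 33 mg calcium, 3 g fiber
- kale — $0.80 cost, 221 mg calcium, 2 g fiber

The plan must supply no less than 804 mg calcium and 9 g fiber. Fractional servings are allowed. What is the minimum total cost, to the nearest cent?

$3.25

Two binding constraints pin down two serving amounts, so the optimal mix uses at most two foods. The candidates are each food alone (scaled to the tighter of calcium/fiber) and each pair with both constraints tight.
sunflower seeds only: max(804/33, 9/3) = 24.36 servings → $15.84.
kale only: max(804/221, 9/2) = 4.5 servings → $3.60.
sunflower seeds + kale with both tight: 0.6382 servings and 3.543 servings → $3.25.
Cheapest feasible corner: $3.25.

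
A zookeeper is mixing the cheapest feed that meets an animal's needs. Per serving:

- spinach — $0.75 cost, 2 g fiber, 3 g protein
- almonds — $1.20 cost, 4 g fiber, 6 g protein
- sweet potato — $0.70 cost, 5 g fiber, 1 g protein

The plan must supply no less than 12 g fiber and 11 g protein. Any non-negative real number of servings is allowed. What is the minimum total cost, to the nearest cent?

$2.74

For a min-cost LP with two ≥-constraints, a basic feasible solution has at most two positive variables.
spinach only: max(12/2, 11/3) = 6 servings → $4.50.
almonds only: max(12/4, 11/6) = 3 servings → $3.60.
sweet potato only: max(12/5, 11/1) = 11 servings → $7.70.
spinach + almonds (both tight): parallel constraints — no distinct corner.
spinach + sweet potato with both tight: 3.308 servings and 1.077 servings → $3.23.
almonds + sweet potato with both tight: 1.654 servings and 1.077 servings → $2.74.
Cheapest feasible corner: $2.74.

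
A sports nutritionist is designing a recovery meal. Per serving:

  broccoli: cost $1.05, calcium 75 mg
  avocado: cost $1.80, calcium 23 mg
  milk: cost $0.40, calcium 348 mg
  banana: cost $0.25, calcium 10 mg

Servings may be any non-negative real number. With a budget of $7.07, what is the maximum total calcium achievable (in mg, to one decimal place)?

Calcium per dollar: milk 870, broccoli 71.43, banana 40, avocado 12.78.
With no serving limits, spend the whole cost allowance on milk: $7.07 / $0.40 × 348 mg = 6150.9 mg.

6150.9 mg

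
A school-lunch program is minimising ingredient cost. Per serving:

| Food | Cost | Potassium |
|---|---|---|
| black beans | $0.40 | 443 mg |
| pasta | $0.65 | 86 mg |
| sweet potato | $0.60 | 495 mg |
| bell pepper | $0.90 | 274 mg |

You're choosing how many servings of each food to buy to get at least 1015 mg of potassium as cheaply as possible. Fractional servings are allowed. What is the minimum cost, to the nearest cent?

Cost per mg of potassium: black beans $0.0009, sweet potato $0.0012, bell pepper $0.0033, pasta $0.0076.
With no serving limits, use only black beans: 1015 mg / 443 mg = 2.291 servings × $0.40 = $0.92.

$0.92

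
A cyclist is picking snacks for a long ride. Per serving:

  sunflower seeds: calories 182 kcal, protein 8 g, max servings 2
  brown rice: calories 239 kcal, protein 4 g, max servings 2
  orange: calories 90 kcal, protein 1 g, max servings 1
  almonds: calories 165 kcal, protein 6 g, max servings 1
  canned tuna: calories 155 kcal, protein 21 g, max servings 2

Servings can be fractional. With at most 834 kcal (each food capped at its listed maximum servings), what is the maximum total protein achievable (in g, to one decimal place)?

63.8 g

Protein per kcal: canned tuna 0.1355, sunflower seeds 0.04396, almonds 0.03636, brown rice 0.01674, orange 0.01111.
Take 2 servings of canned tuna: uses 310 kcal, +42.0 g protein (running total 42.0 g).
Take 2 servings of sunflower seeds: uses 364 kcal, +16.0 g protein (running total 58.0 g).
Take 0.9697 servings of almonds: uses 160 kcal, +5.8 g protein (running total 63.8 g).
Filling greedily by protein-per-kcal is optimal for one linear limit, giving 63.8 g.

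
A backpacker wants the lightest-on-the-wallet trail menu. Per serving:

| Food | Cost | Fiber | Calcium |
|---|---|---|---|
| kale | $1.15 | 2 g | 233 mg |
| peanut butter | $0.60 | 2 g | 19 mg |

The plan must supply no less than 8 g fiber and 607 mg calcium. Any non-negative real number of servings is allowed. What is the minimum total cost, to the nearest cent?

$3.76

The cheapest plan sits at a corner of the feasible region — with two constraints it uses at most two foods.
kale only: max(8/2, 607/233) = 4 servings → $4.60.
peanut butter only: max(8/2, 607/19) = 31.95 servings → $19.17.
kale + peanut butter with both tight: 2.481 servings and 1.519 servings → $3.76.
Cheapest feasible corner: $3.76.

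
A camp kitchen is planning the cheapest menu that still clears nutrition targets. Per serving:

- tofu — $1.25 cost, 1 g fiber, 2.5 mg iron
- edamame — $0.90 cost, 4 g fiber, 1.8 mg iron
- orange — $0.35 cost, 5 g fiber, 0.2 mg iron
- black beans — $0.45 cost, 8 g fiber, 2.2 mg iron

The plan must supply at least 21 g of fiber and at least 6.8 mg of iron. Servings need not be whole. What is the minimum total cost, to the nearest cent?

With two linear requirements the optimum uses one or two foods; enumerate the corners.
tofu only: max(21/1, 6.8/2.5) = 21 servings → $26.25.
edamame only: max(21/4, 6.8/1.8) = 5.25 servings → $4.72.
orange only: max(21/5, 6.8/0.2) = 34 servings → $11.90.
black beans only: max(21/8, 6.8/2.2) = 3.091 servings → $1.39.
tofu + edamame: the both-tight solution has a negative serving — not a feasible corner.
tofu + orange with both tight: 2.423 servings and 3.715 servings → $4.33.
tofu + black beans with both tight: 0.4607 servings and 2.567 servings → $1.73.
edamame + orange with both tight: 3.634 servings and 1.293 servings → $3.72.
edamame + black beans with both tight: 1.464 servings and 1.893 servings → $2.17.
orange + black beans with both targets exact would need a negative amount; discard.
The minimum over all feasible corners is $1.39.

$1.39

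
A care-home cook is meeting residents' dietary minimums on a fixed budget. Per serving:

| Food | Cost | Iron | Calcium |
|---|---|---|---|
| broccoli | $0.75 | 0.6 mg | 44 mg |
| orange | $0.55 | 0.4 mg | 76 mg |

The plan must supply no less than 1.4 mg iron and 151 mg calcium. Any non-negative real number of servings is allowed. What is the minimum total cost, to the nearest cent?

At the optimum either one food covers both requirements or two foods hit both targets exactly; no other combination can be cheaper.
broccoli only: max(1.4/0.6, 151/44) = 3.432 servings → $2.57.
orange only: max(1.4/0.4, 151/76) = 3.5 servings → $1.93.
broccoli + orange with both tight: 1.643 servings and 1.036 servings → $1.80.
Cheapest feasible corner: $1.80.

$1.80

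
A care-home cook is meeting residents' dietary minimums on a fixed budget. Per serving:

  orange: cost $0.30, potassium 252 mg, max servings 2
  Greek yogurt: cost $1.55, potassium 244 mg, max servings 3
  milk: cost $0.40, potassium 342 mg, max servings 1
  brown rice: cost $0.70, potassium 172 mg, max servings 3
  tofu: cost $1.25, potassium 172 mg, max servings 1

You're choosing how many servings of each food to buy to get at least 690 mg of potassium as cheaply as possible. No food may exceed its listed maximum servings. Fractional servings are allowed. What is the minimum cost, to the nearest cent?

$0.81

Cost per mg of potassium: milk $0.0012, orange $0.0012, brown rice $0.0041, Greek yogurt $0.0064, tofu $0.0073.
Take 1 serving of milk: +342.0 mg potassium for $0.40 (total $0.40, still need 348.0 mg).
Take 1.381 servings of orange: +348.0 mg potassium for $0.41 (total $0.81, still need 0.0 mg).
Filling from the cheapest source first is optimal under one linear minimum: $0.81.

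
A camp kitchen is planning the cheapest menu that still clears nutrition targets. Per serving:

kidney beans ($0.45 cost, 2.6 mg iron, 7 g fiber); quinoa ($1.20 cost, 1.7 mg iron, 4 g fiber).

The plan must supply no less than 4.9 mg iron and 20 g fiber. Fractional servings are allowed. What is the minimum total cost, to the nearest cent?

At the optimum either one food covers both requirements or two foods hit both targets exactly; no other combination can be cheaper.
kidney beans only: max(4.9/2.6, 20/7) = 2.857 servings → $1.29.
quinoa only: max(4.9/1.7, 20/4) = 5 servings → $6.00.
kidney beans + quinoa: the both-tight solution has a negative serving — not a feasible corner.
So the least-cost plan costs $1.29.

$1.29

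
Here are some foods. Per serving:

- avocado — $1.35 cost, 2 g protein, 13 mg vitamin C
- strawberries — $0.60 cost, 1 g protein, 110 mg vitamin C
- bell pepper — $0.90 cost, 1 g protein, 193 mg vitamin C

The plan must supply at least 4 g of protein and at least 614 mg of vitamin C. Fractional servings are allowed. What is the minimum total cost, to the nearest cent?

With two linear requirements the optimum uses one or two foods; enumerate the corners.
avocado only: max(4/2, 614/13) = 47.23 servings → $63.76.
strawberries only: max(4/1, 614/110) = 5.582 servings → $3.35.
bell pepper only: max(4/1, 614/193) = 4 servings → $3.60.
avocado + strawberries with both targets exact would need a negative amount; discard.
avocado + bell pepper with both tight: 0.4236 servings and 3.153 servings → $3.41.
strawberries + bell pepper with both tight: 1.904 servings and 2.096 servings → $3.03.
So the least-cost plan costs $3.03.

$3.03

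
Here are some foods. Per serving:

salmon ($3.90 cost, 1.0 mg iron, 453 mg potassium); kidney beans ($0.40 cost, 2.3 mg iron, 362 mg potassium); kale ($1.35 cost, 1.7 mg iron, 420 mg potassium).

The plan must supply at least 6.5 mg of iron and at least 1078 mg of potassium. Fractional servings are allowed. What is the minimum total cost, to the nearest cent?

$1.19

salmon only: max(6.5/1.0, 1078/453) = 6.5 servings → $25.35.
kidney beans only: max(6.5/2.3, 1078/362) = 2.978 servings → $1.19.
kale only: max(6.5/1.7, 1078/420) = 3.824 servings → $5.16.
salmon + kidney beans with both tight: 0.1859 servings and 2.745 servings → $1.82.
salmon + kale with both targets exact would need a negative amount; discard.
kidney beans + kale with both tight: 2.56 servings and 0.3605 servings → $1.51.
So the least-cost plan costs $1.19.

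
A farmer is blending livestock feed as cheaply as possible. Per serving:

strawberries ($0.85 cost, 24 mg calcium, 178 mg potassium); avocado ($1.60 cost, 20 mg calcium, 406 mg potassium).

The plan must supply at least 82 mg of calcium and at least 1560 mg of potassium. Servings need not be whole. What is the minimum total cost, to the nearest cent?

$6.20

For a min-cost LP with two ≥-constraints, a basic feasible solution has at most two positive variables.
strawberries only: max(82/24, 1560/178) = 8.764 servings → $7.45.
avocado only: max(82/20, 1560/406) = 4.1 servings → $6.56.
strawberries + avocado with both tight: 0.3383 servings and 3.694 servings → $6.20.
The minimum over all feasible corners is $6.20.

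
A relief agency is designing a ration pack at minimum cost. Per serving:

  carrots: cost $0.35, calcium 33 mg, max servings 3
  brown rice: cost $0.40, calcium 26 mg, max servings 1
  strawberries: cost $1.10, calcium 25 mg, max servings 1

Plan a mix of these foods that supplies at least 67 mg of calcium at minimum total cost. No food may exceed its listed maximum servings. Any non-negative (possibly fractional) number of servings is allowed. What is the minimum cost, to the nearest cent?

Cost per mg of calcium: carrots $0.0106, brown rice $0.0154, strawberries $0.0440.
Take 2.03 servings of carrots: +67.0 mg calcium for $0.71 (total $0.71, still need 0.0 mg).
Filling from the cheapest source first is optimal under one linear minimum: $0.71.

$0.71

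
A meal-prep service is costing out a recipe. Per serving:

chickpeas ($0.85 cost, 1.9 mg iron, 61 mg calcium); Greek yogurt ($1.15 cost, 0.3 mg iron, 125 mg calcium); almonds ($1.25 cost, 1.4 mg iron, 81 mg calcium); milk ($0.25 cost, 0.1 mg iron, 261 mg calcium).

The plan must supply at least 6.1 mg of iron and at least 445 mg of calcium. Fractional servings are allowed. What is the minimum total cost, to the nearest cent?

At the optimum either one food covers both requirements or two foods hit both targets exactly; no other combination can be cheaper.
chickpeas only: max(6.1/1.9, 445/61) = 7.295 servings → $6.20.
Greek yogurt only: max(6.1/0.3, 445/125) = 20.33 servings → $23.38.
almonds only: max(6.1/1.4, 445/81) = 5.494 servings → $6.87.
milk only: max(6.1/0.1, 445/261) = 61 servings → $15.25.
chickpeas + Greek yogurt with both tight: 2.87 servings and 2.16 servings → $4.92.
chickpeas + almonds with both targets exact would need a negative amount; discard.
chickpeas + milk with both tight: 3.16 servings and 0.9665 servings → $2.93.
Greek yogurt + almonds with both tight: 0.8553 servings and 4.174 servings → $6.20.
Greek yogurt + milk: intersection lies outside the first quadrant.
almonds + milk with both tight: 4.331 servings and 0.3608 servings → $5.50.
The minimum over all feasible corners is $2.93.

$2.93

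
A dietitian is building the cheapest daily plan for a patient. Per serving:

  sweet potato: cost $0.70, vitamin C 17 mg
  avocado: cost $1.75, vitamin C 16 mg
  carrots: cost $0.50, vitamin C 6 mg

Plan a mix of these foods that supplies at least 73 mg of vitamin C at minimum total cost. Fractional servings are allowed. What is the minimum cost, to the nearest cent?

$3.01

Cost per mg of vitamin C: sweet potato $0.0412, carrots $0.0833, avocado $0.1094.
With no serving limits, use only sweet potato: 73 mg / 17 mg = 4.294 servings × $0.70 = $3.01.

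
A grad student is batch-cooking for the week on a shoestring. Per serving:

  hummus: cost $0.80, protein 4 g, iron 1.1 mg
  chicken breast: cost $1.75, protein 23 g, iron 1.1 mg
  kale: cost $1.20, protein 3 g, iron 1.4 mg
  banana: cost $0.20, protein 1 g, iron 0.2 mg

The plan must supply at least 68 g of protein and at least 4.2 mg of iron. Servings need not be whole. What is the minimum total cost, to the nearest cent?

$5.69

Two binding constraints pin down two serving amounts, so the optimal mix uses at most two foods. The candidates are each food alone (scaled to the tighter of protein/iron) and each pair with both constraints tight.
hummus only: max(68/4, 4.2/1.1) = 17 servings → $13.60.
chicken breast only: max(68/23, 4.2/1.1) = 3.818 servings → $6.68.
kale only: max(68/3, 4.2/1.4) = 22.67 servings → $27.20.
banana only: max(68/1, 4.2/0.2) = 68 servings → $13.60.
hummus + chicken breast with both tight: 1.043 servings and 2.775 servings → $5.69.
hummus + kale: the both-tight solution has a negative serving — not a feasible corner.
hummus + banana: the both-tight solution has a negative serving — not a feasible corner.
chicken breast + kale with both tight: 2.858 servings and 0.7543 servings → $5.91.
chicken breast + banana with both tight: 2.686 servings and 6.229 servings → $5.95.
kale + banana with both targets exact would need a negative amount; discard.
Cheapest feasible corner: $5.69.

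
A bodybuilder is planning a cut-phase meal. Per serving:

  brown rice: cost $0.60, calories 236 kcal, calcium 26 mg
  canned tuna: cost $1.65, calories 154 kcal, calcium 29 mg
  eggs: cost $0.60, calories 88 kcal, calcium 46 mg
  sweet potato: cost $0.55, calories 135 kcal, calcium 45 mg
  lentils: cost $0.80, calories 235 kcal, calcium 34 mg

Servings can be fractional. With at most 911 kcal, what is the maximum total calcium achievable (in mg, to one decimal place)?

476.2 mg

Calcium per kcal: eggs 0.5227, sweet potato 0.3333, canned tuna 0.1883, lentils 0.1447, brown rice 0.1102.
With no serving limits, spend the whole calories allowance on eggs: 911 kcal / 88 kcal × 46 mg = 476.2 mg.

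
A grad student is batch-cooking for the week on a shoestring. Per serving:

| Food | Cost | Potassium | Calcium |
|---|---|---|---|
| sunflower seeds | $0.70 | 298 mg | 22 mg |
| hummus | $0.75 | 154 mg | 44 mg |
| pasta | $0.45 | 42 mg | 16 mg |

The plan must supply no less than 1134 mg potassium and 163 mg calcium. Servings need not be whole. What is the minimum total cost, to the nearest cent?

$3.61

A basic optimal solution has at most two foods positive. Try each food alone and each pair with both targets met exactly.
sunflower seeds only: max(1134/298, 163/22) = 7.409 servings → $5.19.
hummus only: max(1134/154, 163/44) = 7.364 servings → $5.52.
pasta only: max(1134/42, 163/16) = 27 servings → $12.15.
sunflower seeds + hummus with both tight: 2.55 servings and 2.43 servings → $3.61.
sunflower seeds + pasta with both tight: 2.939 servings and 6.146 servings → $4.82.
hummus + pasta: the both-tight solution has a negative serving — not a feasible corner.
So the least-cost plan costs $3.61.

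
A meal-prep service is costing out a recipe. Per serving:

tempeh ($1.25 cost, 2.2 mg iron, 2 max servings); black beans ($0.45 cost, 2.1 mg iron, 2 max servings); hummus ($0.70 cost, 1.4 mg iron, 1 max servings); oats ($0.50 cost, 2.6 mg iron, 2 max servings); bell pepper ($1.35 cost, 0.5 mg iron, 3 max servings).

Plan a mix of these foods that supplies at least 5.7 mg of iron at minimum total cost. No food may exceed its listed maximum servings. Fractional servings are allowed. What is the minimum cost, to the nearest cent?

$1.11

Cost per mg of iron: oats $0.1923, black beans $0.2143, hummus $0.5000, tempeh $0.5682, bell pepper $2.7000.
Take 2 servings of oats: +5.2 mg iron for $1.00 (total $1.00, still need 0.5 mg).
Take 0.2381 servings of black beans: +0.5 mg iron for $0.11 (total $1.11, still need 0.0 mg).
Filling from the cheapest source first is optimal under one linear minimum: $1.11.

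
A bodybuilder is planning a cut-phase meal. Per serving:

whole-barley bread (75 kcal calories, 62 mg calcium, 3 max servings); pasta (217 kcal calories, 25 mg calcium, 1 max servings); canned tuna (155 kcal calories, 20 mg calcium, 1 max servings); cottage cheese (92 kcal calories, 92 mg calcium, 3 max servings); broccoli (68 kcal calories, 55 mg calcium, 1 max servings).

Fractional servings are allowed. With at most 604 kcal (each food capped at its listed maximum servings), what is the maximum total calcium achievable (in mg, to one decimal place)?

Calcium per kcal: cottage cheese 1, whole-barley bread 0.8267, broccoli 0.8088, canned tuna 0.129, pasta 0.1152.
Take 3 servings of cottage cheese: uses 276 kcal, +276.0 mg calcium (running total 276.0 mg).
Take 3 servings of whole-barley bread: uses 225 kcal, +186.0 mg calcium (running total 462.0 mg).
Take 1 serving of broccoli: uses 68 kcal, +55.0 mg calcium (running total 517.0 mg).
Take 0.2258 servings of canned tuna: uses 35 kcal, +4.5 mg calcium (running total 521.5 mg).
Greedy by best ratio exhausts the calories allowance optimally: 521.5 mg.

521.5 mg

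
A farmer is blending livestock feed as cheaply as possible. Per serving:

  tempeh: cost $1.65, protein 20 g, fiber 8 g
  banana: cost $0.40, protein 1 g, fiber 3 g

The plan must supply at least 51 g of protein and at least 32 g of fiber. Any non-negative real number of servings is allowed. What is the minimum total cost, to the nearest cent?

This is a tiny linear program; its minimum lies at a vertex of the feasible set. List the vertices and price them.
tempeh only: max(51/20, 32/8) = 4 servings → $6.60.
banana only: max(51/1, 32/3) = 51 servings → $20.40.
tempeh + banana with both tight: 2.327 servings and 4.462 servings → $5.62.
The minimum over all feasible corners is $5.62.

$5.62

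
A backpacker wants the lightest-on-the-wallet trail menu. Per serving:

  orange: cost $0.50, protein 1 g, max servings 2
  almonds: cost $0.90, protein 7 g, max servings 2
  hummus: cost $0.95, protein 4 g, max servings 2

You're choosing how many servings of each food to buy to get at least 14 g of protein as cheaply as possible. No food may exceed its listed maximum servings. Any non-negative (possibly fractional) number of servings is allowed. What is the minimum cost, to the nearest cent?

$1.80

Cost per g of protein: almonds $0.1286, hummus $0.2375, orange $0.5000.
Take 2 servings of almonds: +14.0 g protein for $1.80 (total $1.80, still need 0.0 g).
Filling from the cheapest source first is optimal under one linear minimum: $1.80.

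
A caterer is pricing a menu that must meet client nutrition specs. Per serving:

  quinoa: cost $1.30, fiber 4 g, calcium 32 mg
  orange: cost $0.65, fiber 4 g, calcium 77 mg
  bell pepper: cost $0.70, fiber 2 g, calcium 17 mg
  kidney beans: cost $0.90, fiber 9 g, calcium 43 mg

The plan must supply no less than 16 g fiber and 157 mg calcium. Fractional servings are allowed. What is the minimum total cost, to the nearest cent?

$1.95

quinoa only: max(16/4, 157/32) = 4.906 servings → $6.38.
orange only: max(16/4, 157/77) = 4 servings → $2.60.
bell pepper only: max(16/2, 157/17) = 9.235 servings → $6.46.
kidney beans only: max(16/9, 157/43) = 3.651 servings → $3.29.
quinoa + orange with both tight: 3.356 servings and 0.6444 servings → $4.78.
quinoa + bell pepper: intersection lies outside the first quadrant.
quinoa + kidney beans with both targets exact would need a negative amount; discard.
orange + bell pepper with both tight: 0.4884 servings and 7.023 servings → $5.23.
orange + kidney beans with both tight: 1.392 servings and 1.159 servings → $1.95.
bell pepper + kidney beans: intersection lies outside the first quadrant.
So the least-cost plan costs $1.95.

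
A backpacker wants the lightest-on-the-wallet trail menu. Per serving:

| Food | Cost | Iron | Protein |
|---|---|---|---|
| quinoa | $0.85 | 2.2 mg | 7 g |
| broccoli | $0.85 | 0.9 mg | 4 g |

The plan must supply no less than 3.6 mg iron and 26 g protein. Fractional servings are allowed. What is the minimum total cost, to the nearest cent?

At the optimum either one food covers both requirements or two foods hit both targets exactly; no other combination can be cheaper.
quinoa only: max(3.6/2.2, 26/7) = 3.714 servings → $3.16.
broccoli only: max(3.6/0.9, 26/4) = 6.5 servings → $5.53.
quinoa + broccoli: the both-tight solution has a negative serving — not a feasible corner.
So the least-cost plan costs $3.16.

$3.16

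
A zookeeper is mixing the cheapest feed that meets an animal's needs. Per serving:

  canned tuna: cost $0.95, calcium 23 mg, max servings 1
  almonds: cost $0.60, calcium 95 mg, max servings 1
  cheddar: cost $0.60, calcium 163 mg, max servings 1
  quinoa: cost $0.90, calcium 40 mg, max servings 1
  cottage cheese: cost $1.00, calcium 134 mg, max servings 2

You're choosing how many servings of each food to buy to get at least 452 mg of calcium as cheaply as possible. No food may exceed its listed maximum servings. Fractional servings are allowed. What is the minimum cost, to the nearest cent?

$2.65

Cost per mg of calcium: cheddar $0.0037, almonds $0.0063, cottage cheese $0.0075, quinoa $0.0225, canned tuna $0.0413.
Take 1 serving of cheddar: +163.0 mg calcium for $0.60 (total $0.60, still need 289.0 mg).
Take 1 serving of almonds: +95.0 mg calcium for $0.60 (total $1.20, still need 194.0 mg).
Take 1.448 servings of cottage cheese: +194.0 mg calcium for $1.45 (total $2.65, still need 0.0 mg).
Greedy by cheapest-per-mg is optimal for a single linear constraint, so the minimum cost is $2.65.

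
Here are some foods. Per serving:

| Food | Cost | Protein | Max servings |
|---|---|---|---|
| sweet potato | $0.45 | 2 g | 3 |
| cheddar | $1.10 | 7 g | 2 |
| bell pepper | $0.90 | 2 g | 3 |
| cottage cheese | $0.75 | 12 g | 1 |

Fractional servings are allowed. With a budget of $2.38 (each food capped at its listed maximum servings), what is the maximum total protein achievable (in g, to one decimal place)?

22.4 g

Protein per dollar: cottage cheese 16, cheddar 6.364, sweet potato 4.444, bell pepper 2.222.
Take 1 serving of cottage cheese: spends $0.75, +12.0 g protein (running total 12.0 g).
Take 1.482 servings of cheddar: spends $1.63, +10.4 g protein (running total 22.4 g).
Greedy by best ratio exhausts the cost allowance optimally: 22.4 g.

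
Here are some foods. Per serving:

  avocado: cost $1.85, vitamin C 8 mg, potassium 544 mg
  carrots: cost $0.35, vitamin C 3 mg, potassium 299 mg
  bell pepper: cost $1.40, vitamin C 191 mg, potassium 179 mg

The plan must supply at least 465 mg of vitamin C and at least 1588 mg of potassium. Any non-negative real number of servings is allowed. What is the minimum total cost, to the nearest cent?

$4.68

The cheapest plan sits at a corner of the feasible region — with two constraints it uses at most two foods.
avocado only: max(465/8, 1588/544) = 58.12 servings → $107.53.
carrots only: max(465/3, 1588/299) = 155 servings → $54.25.
bell pepper only: max(465/191, 1588/179) = 8.872 servings → $12.42.
avocado + carrots: the both-tight solution has a negative serving — not a feasible corner.
avocado + bell pepper with both tight: 2.148 servings and 2.345 servings → $7.26.
carrots + bell pepper with both tight: 3.89 servings and 2.373 servings → $4.68.
So the least-cost plan costs $4.68.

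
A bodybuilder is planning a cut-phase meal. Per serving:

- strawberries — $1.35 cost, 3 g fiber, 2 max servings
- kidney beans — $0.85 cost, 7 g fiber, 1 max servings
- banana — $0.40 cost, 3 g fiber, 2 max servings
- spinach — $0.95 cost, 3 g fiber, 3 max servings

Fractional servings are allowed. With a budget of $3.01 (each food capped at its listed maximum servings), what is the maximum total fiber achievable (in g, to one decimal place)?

Fiber per dollar: kidney beans 8.235, banana 7.5, spinach 3.158, strawberries 2.222.
Take 1 serving of kidney beans: spends $0.85, +7.0 g fiber (running total 7.0 g).
Take 2 servings of banana: spends $0.80, +6.0 g fiber (running total 13.0 g).
Take 1.432 servings of spinach: spends $1.36, +4.3 g fiber (running total 17.3 g).
Filling greedily by fiber-per-dollar is optimal for one linear limit, giving 17.3 g.

17.3 g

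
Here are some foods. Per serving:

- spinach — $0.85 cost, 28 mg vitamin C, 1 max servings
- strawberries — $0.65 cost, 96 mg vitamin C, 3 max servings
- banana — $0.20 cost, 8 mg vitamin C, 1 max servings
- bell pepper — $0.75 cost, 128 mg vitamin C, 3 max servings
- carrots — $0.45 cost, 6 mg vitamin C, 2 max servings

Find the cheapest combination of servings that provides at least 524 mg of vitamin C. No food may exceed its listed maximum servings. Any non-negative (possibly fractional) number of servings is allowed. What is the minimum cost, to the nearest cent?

Cost per mg of vitamin C: bell pepper $0.0059, strawberries $0.0068, banana $0.0250, spinach $0.0304, carrots $0.0750.
Take 3 servings of bell pepper: +384.0 mg vitamin C for $2.25 (total $2.25, still need 140.0 mg).
Take 1.458 servings of strawberries: +140.0 mg vitamin C for $0.95 (total $3.20, still need 0.0 mg).
Greedy by cheapest-per-mg is optimal for a single linear constraint, so the minimum cost is $3.20.

$3.20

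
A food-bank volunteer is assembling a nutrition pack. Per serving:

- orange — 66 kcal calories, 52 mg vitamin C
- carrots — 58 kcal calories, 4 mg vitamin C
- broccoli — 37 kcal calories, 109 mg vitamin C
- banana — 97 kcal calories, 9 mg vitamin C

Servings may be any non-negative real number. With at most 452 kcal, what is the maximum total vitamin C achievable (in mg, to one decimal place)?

Vitamin C per kcal: broccoli 2.946, orange 0.7879, banana 0.09278, carrots 0.06897.
With no serving limits, spend the whole calories allowance on broccoli: 452 kcal / 37 kcal × 109 mg = 1331.6 mg.

1331.6 mg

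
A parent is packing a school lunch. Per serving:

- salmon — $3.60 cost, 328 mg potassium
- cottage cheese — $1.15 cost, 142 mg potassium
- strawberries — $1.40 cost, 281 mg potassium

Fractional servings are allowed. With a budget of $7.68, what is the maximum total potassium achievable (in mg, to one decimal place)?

Potassium per dollar: strawberries 200.7, cottage cheese 123.5, salmon 91.11.
With no serving limits, spend the whole cost allowance on strawberries: $7.68 / $1.40 × 281 mg = 1541.5 mg.

1541.5 mg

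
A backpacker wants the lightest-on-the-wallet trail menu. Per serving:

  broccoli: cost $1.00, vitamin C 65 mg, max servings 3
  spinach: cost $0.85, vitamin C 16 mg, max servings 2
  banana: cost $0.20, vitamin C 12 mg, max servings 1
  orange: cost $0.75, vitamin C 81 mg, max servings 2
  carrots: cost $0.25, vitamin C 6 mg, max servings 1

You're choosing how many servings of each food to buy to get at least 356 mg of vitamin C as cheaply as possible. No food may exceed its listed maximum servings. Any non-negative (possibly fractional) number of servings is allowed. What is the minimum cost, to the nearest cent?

Cost per mg of vitamin C: orange $0.0093, broccoli $0.0154, banana $0.0167, carrots $0.0417, spinach $0.0531.
Take 2 servings of orange: +162.0 mg vitamin C for $1.50 (total $1.50, still need 194.0 mg).
Take 2.985 servings of broccoli: +194.0 mg vitamin C for $2.98 (total $4.48, still need 0.0 mg).
Greedy by cheapest-per-mg is optimal for a single linear constraint, so the minimum cost is $4.48.

$4.48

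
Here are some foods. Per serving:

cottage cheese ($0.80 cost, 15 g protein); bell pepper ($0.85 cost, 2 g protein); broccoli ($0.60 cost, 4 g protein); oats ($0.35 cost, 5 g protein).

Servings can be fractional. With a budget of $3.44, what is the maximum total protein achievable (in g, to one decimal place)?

64.5 g

Protein per dollar: cottage cheese 18.75, oats 14.29, broccoli 6.667, bell pepper 2.353.
With no serving limits, spend the whole cost allowance on cottage cheese: $3.44 / $0.80 × 15 g = 64.5 g.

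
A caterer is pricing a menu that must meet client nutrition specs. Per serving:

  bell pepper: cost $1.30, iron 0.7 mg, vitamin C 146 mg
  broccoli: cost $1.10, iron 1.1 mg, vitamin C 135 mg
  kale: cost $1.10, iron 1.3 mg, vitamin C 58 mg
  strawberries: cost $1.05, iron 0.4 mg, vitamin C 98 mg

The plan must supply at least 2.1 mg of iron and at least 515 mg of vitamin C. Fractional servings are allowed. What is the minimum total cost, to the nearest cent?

bell pepper only: max(2.1/0.7, 515/146) = 3.527 servings → $4.59.
broccoli only: max(2.1/1.1, 515/135) = 3.815 servings → $4.20.
kale only: max(2.1/1.3, 515/58) = 8.879 servings → $9.77.
strawberries only: max(2.1/0.4, 515/98) = 5.255 servings → $5.52.
bell pepper + broccoli: intersection lies outside the first quadrant.
bell pepper + kale with both targets exact would need a negative amount; discard.
bell pepper + strawberries with both targets exact would need a negative amount; discard.
broccoli + kale with both targets exact would need a negative amount; discard.
broccoli + strawberries: intersection lies outside the first quadrant.
kale + strawberries: the both-tight solution has a negative serving — not a feasible corner.
Cheapest feasible corner: $4.20.

$4.20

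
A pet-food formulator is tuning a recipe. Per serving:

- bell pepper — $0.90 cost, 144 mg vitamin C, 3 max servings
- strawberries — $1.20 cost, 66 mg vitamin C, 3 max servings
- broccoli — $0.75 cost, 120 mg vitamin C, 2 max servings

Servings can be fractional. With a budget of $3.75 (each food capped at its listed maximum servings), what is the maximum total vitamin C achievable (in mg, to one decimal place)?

600.0 mg

Vitamin C per dollar: bell pepper 160, broccoli 160, strawberries 55.
Take 3 servings of bell pepper: spends $2.70, +432.0 mg vitamin C (running total 432.0 mg).
Take 1.4 servings of broccoli: spends $1.05, +168.0 mg vitamin C (running total 600.0 mg).
Greedy by best ratio exhausts the cost allowance optimally: 600.0 mg.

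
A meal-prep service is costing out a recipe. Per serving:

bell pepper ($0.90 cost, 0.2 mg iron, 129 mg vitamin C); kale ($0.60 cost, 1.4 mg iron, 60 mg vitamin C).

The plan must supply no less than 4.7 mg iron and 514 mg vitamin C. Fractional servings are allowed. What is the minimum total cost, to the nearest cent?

$4.13

With two linear requirements the optimum uses one or two foods; enumerate the corners.
bell pepper only: max(4.7/0.2, 514/129) = 23.5 servings → $21.15.
kale only: max(4.7/1.4, 514/60) = 8.567 servings → $5.14.
bell pepper + kale with both tight: 2.595 servings and 2.986 servings → $4.13.
So the least-cost plan costs $4.13.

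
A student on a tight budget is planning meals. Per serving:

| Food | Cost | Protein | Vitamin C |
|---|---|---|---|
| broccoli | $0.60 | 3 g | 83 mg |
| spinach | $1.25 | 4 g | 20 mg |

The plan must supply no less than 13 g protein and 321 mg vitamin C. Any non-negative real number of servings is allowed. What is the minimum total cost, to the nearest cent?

$2.60

A basic optimal solution has at most two foods positive. Try each food alone and each pair with both targets met exactly.
broccoli only: max(13/3, 321/83) = 4.333 servings → $2.60.
spinach only: max(13/4, 321/20) = 16.05 servings → $20.06.
broccoli + spinach with both tight: 3.765 servings and 0.4265 servings → $2.79.
So the least-cost plan costs $2.60.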